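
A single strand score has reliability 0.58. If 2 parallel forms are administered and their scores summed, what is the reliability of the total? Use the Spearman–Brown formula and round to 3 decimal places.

ρ_k = kρ / (1 + (k−1)ρ) = 2·0.58 / (1 + 1·0.58) = 1.160 / 1.580 = 0.734.

0.734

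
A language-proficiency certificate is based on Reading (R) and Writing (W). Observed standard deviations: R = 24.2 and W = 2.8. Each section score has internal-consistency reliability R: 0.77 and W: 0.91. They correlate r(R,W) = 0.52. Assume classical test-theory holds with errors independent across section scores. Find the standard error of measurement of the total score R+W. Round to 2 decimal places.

Var(total) = 593.48 + 70.4704 = 663.95.
True-score variance = 458.077 + 70.4704 = 528.548, so reliability = 0.7961.
Error variance = 663.95 − 528.548 = 135.403; SEM = √135.403 = 11.64.

11.64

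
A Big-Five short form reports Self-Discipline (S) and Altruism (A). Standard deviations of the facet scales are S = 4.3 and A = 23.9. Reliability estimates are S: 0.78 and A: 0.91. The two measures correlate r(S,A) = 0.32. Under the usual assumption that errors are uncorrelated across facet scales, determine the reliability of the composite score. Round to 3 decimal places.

Var(S+A) = 4.3² + 23.9² + 2·[4.3·23.9·0.32] = 589.7 + 65.7728 = 655.473.
Under uncorrelated errors the observed covariances equal the true-score covariances, so only the own-variance terms attenuate.
True-score variance = [4.3²·0.78 + 23.9²·0.91] + 65.7728 = 534.223 + 65.7728 = 599.996.
Reliability = 599.996 / 655.473 = 0.915.

0.915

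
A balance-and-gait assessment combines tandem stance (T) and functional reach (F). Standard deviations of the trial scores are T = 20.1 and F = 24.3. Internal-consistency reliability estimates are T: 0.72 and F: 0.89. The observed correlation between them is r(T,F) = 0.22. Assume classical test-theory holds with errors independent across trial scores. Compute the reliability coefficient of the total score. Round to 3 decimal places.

Var(T+F) = 20.1² + 24.3² + 2·[20.1·24.3·0.22] = 994.5 + 214.909 = 1209.41.
With uncorrelated errors the cross-covariances are all true-score covariance, so they carry over unchanged; only the diagonal terms shrink to ρᵢσᵢ².
True-score variance = [20.1²·0.72 + 24.3²·0.89] + 214.909 = 816.423 + 214.909 = 1031.33.
Reliability = 1031.33 / 1209.41 = 0.853.

0.853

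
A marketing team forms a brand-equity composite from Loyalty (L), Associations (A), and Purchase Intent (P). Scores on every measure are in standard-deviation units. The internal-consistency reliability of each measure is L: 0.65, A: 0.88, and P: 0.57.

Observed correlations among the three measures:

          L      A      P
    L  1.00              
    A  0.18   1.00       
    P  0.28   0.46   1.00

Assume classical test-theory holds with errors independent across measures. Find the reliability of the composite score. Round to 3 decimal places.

0.814

Var(L+A+P) = 3 + 2·[0.18 + 0.28 + 0.46] = 3 + 1.84 = 4.84.
Because errors are independent across components, Cov(Tᵢ,Tⱼ) = Cov(Xᵢ,Xⱼ); the off-diagonal part of the true-score variance is the same as above.
True-score variance = [0.65 + 0.88 + 0.57] + 1.84 = 2.1 + 1.84 = 3.94.
Reliability = 3.94 / 4.84 = 0.814.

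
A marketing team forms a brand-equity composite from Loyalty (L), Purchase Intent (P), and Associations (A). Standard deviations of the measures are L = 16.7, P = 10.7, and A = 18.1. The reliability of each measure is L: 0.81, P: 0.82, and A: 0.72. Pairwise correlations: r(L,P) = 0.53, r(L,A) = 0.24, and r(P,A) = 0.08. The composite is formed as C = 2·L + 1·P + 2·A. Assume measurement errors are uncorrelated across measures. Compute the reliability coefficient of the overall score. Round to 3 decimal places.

0.832

Var(C) = 2²·16.7² + 10.7² + 2²·18.1² + 2·[2·16.7·10.7·0.53 + 4·16.7·18.1·0.24 + 2·10.7·18.1·0.08] = 2540.49 + 1021.16 = 3561.65.
With uncorrelated errors the cross-covariances are all true-score covariance, so they carry over unchanged; only the diagonal terms shrink to ρᵢσᵢ².
True-score variance = [2²·16.7²·0.81 + 10.7²·0.82 + 2²·18.1²·0.72] + 1021.16 = 1941 + 1021.16 = 2962.16.
Reliability = 2962.16 / 3561.65 = 0.832.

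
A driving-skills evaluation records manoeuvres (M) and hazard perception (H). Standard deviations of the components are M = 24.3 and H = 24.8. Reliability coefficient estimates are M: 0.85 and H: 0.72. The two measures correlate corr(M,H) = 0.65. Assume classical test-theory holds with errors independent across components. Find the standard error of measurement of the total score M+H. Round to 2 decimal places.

Var(total) = 1205.53 + 783.432 = 1988.96.
True-score variance = 944.745 + 783.432 = 1728.18, so reliability = 0.8689.
Error variance = 1988.96 − 1728.18 = 260.785; SEM = √260.785 = 16.15.

16.15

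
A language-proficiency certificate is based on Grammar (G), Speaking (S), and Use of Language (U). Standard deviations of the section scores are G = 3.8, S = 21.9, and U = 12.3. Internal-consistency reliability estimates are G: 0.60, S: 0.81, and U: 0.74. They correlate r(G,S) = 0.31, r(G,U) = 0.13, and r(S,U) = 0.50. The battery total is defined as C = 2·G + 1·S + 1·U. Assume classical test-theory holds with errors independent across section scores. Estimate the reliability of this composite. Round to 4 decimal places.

Var(C) = 2²·3.8² + 21.9² + 12.3² + 2·[2·3.8·21.9·0.31 + 2·3.8·12.3·0.13 + 21.9·12.3·0.50] = 688.66 + 396.868 = 1085.53.
With uncorrelated errors the cross-covariances are all true-score covariance, so they carry over unchanged; only the diagonal terms shrink to ρᵢσᵢ².
True-score variance = [2²·3.8²·0.60 + 21.9²·0.81 + 12.3²·0.74] + 396.868 = 535.095 + 396.868 = 931.962.
Reliability = 931.962 / 1085.53 = 0.8585.

0.8585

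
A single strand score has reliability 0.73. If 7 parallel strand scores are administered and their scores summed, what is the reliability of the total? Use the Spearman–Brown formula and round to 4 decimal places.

ρ_k = kρ / (1 + (k−1)ρ) = 7·0.73 / (1 + 6·0.73) = 5.110 / 5.380 = 0.9498.

0.9498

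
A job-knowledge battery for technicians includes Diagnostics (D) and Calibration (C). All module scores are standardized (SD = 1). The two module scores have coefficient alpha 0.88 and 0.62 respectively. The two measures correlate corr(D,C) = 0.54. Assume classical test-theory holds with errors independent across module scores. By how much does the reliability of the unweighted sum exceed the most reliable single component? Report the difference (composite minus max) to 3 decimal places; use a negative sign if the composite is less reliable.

Var(sum) = 2 + 1.08 = 3.08; true-score variance = 1.5 + 1.08 = 2.58; composite reliability = 0.8377.
Max component reliability = 0.8800.
Difference = 0.8377 − 0.8800 = -0.042.

-0.042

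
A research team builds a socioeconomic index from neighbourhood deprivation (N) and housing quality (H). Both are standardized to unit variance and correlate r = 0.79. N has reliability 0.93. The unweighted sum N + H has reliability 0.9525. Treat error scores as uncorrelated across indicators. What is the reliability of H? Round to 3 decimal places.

0.900

Var(N+H) = 2 + 2·0.79 = 3.580.
True-score variance = ρ_N + ρ_H + 2·0.79, so 0.9525 = (0.93 + ρ_H + 1.58) / 3.580.
ρ_H = 0.9525·3.580 − 0.93 − 1.58 = 0.900.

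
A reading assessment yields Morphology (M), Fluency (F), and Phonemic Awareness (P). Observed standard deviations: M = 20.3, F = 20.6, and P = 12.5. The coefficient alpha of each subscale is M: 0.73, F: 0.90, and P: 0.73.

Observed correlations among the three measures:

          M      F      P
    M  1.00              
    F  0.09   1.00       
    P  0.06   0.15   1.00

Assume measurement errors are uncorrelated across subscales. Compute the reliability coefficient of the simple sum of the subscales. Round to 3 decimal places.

Var(M+F+P) = 20.3² + 20.6² + 12.5² + 2·[20.3·20.6·0.09 + 20.3·12.5·0.06 + 20.6·12.5·0.15] = 992.7 + 182.972 = 1175.67.
Under uncorrelated errors the observed covariances equal the true-score covariances, so only the own-variance terms attenuate.
True-score variance = [20.3²·0.73 + 20.6²·0.90 + 12.5²·0.73] + 182.972 = 796.812 + 182.972 = 979.785.
Reliability = 979.785 / 1175.67 = 0.833.

0.833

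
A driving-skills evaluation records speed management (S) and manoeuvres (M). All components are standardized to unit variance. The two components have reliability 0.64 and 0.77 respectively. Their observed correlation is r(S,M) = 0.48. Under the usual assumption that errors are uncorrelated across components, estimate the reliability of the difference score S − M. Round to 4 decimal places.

0.4327

Var(S−M) = 1 + 1 − 2·0.48 = 2 − 0.96 = 1.04.
With uncorrelated errors the cross-covariances are all true-score covariance, so they carry over unchanged; only the diagonal terms shrink to ρᵢσᵢ².
True-score variance = [0.64 + 0.77] − 0.96 = 1.41 − 0.96 = 0.45.
Reliability = 0.45 / 1.04 = 0.4327.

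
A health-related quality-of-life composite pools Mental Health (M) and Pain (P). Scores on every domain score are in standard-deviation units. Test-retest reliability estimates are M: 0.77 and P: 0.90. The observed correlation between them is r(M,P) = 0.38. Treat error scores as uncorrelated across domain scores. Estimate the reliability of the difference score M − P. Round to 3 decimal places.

Var(M−P) = 1 + 1 − 2·0.38 = 2 − 0.76 = 1.24.
Because errors are independent across components, Cov(Tᵢ,Tⱼ) = Cov(Xᵢ,Xⱼ); the off-diagonal part of the true-score variance is the same as above.
True-score variance = [0.77 + 0.90] − 0.76 = 1.67 − 0.76 = 0.91.
Reliability = 0.91 / 1.24 = 0.734.

0.734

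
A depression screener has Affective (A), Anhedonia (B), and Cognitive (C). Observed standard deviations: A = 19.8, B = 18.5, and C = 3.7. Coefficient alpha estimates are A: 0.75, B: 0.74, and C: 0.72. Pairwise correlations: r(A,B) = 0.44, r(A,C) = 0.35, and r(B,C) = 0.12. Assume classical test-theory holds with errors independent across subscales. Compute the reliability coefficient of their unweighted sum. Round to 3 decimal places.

0.832

Var(A+B+C) = 19.8² + 18.5² + 3.7² + 2·[19.8·18.5·0.44 + 19.8·3.7·0.35 + 18.5·3.7·0.12] = 747.98 + 390.054 = 1138.03.
Under uncorrelated errors the observed covariances equal the true-score covariances, so only the own-variance terms attenuate.
True-score variance = [19.8²·0.75 + 18.5²·0.74 + 3.7²·0.72] + 390.054 = 557.152 + 390.054 = 947.206.
Reliability = 947.206 / 1138.03 = 0.832.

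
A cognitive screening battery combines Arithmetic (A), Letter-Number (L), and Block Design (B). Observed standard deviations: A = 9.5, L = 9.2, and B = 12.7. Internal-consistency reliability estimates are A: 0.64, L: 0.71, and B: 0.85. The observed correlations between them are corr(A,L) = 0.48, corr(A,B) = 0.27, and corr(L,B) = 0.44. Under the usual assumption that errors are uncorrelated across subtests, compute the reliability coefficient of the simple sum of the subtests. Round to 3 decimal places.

0.862

Var(A+L+B) = 9.5² + 9.2² + 12.7² + 2·[9.5·9.2·0.48 + 9.5·12.7·0.27 + 9.2·12.7·0.44] = 336.18 + 251.874 = 588.054.
With uncorrelated errors the cross-covariances are all true-score covariance, so they carry over unchanged; only the diagonal terms shrink to ρᵢσᵢ².
True-score variance = [9.5²·0.64 + 9.2²·0.71 + 12.7²·0.85] + 251.874 = 254.951 + 251.874 = 506.825.
Reliability = 506.825 / 588.054 = 0.862.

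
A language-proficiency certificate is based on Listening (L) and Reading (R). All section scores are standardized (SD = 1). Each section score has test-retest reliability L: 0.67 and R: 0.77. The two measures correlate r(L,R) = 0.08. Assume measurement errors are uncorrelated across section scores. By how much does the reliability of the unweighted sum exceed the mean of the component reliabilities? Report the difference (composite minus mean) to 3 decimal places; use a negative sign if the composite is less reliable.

Var(sum) = 2 + 0.16 = 2.16; true-score variance = 1.44 + 0.16 = 1.6; composite reliability = 0.7407.
Mean component reliability = 0.7200.
Difference = 0.7407 − 0.7200 = 0.021.

0.021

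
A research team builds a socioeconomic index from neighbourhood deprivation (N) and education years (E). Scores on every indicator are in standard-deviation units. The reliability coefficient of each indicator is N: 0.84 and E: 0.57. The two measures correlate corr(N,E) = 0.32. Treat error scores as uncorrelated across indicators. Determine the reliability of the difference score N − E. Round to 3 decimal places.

Var(N−E) = 1 + 1 − 2·0.32 = 2 − 0.64 = 1.36.
Under uncorrelated errors the observed covariances equal the true-score covariances, so only the own-variance terms attenuate.
True-score variance = [0.84 + 0.57] − 0.64 = 1.41 − 0.64 = 0.77.
Reliability = 0.77 / 1.36 = 0.566.

0.566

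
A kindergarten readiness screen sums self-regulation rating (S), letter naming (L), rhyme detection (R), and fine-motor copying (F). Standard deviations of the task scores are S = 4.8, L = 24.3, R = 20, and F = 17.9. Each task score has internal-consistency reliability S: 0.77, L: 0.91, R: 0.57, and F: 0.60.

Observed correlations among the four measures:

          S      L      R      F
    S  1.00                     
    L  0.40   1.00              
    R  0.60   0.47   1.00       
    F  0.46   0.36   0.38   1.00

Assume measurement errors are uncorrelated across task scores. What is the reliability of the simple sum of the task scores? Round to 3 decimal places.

0.865

Var(S+L+R+F) = 4.8² + 24.3² + 20² + 17.9² + 2·[4.8·24.3·0.40 + 4.8·20·0.60 + 4.8·17.9·0.46 + 24.3·20·0.47 + 24.3·17.9·0.36 + 20·17.9·0.38] = 1333.94 + 1329.66 = 2663.6.
Under uncorrelated errors the observed covariances equal the true-score covariances, so only the own-variance terms attenuate.
True-score variance = [4.8²·0.77 + 24.3²·0.91 + 20²·0.57 + 17.9²·0.60] + 1329.66 = 975.333 + 1329.66 = 2304.99.
Reliability = 2304.99 / 2663.6 = 0.865.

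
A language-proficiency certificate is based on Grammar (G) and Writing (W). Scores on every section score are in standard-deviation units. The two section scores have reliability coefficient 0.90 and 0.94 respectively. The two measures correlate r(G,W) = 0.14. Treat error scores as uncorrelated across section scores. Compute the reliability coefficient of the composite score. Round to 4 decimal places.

Var(G+W) = 2 + 2·[0.14] = 2 + 0.28 = 2.28.
With uncorrelated errors the cross-covariances are all true-score covariance, so they carry over unchanged; only the diagonal terms shrink to ρᵢσᵢ².
True-score variance = [0.90 + 0.94] + 0.28 = 1.84 + 0.28 = 2.12.
Reliability = 2.12 / 2.28 = 0.9298.

0.9298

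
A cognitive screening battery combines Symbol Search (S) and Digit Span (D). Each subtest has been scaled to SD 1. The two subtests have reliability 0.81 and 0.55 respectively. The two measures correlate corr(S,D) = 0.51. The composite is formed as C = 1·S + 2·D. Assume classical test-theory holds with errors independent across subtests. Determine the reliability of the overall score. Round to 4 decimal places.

0.7173

Var(C) = 1 + 2² + 2·[2·0.51] = 5 + 2.04 = 7.04.
Under uncorrelated errors the observed covariances equal the true-score covariances, so only the own-variance terms attenuate.
True-score variance = [0.81 + 2²·0.55] + 2.04 = 3.01 + 2.04 = 5.05.
Reliability = 5.05 / 7.04 = 0.7173.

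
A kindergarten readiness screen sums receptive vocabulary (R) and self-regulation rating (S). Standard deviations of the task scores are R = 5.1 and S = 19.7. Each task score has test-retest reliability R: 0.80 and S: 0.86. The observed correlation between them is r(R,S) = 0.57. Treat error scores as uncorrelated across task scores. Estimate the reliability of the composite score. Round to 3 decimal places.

Var(R+S) = 5.1² + 19.7² + 2·[5.1·19.7·0.57] = 414.1 + 114.536 = 528.636.
Because errors are independent across components, Cov(Tᵢ,Tⱼ) = Cov(Xᵢ,Xⱼ); the off-diagonal part of the true-score variance is the same as above.
True-score variance = [5.1²·0.80 + 19.7²·0.86] + 114.536 = 354.565 + 114.536 = 469.101.
Reliability = 469.101 / 528.636 = 0.887.

0.887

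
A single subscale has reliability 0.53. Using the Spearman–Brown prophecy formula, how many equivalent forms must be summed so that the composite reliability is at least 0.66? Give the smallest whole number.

2

k ≥ ρ*(1−ρ₁)/(ρ₁(1−ρ*)) = 0.66·0.47 / (0.53·0.34) = 1.721.
Smallest integer k = 2.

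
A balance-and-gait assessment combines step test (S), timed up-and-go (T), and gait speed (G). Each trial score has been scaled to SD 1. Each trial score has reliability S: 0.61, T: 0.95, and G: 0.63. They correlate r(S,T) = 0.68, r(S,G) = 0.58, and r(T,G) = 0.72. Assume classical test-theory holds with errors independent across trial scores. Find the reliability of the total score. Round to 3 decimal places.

Var(S+T+G) = 3 + 2·[0.68 + 0.58 + 0.72] = 3 + 3.96 = 6.96.
Because errors are independent across components, Cov(Tᵢ,Tⱼ) = Cov(Xᵢ,Xⱼ); the off-diagonal part of the true-score variance is the same as above.
True-score variance = [0.61 + 0.95 + 0.63] + 3.96 = 2.19 + 3.96 = 6.15.
Reliability = 6.15 / 6.96 = 0.884.

0.884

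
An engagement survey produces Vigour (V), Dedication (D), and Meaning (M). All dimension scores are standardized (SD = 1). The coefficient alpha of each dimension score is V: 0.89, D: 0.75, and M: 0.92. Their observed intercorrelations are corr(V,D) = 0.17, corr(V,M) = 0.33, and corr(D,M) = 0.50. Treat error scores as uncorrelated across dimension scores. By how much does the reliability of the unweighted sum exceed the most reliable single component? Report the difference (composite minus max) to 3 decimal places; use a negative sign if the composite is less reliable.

-0.008

Var(sum) = 3 + 2 = 5; true-score variance = 2.56 + 2 = 4.56; composite reliability = 0.9120.
Max component reliability = 0.9200.
Difference = 0.9120 − 0.9200 = -0.008.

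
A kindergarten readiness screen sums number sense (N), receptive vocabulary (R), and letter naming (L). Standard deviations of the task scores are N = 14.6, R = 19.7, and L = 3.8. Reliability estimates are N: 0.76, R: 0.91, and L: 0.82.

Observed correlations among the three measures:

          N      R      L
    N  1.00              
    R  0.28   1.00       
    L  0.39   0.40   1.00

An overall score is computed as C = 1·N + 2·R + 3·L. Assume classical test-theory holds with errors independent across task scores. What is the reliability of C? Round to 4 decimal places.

Var(C) = 14.6² + 2²·19.7² + 3²·3.8² + 2·[2·14.6·19.7·0.28 + 3·14.6·3.8·0.39 + 6·19.7·3.8·0.40] = 1895.48 + 811.286 = 2706.77.
With uncorrelated errors the cross-covariances are all true-score covariance, so they carry over unchanged; only the diagonal terms shrink to ρᵢσᵢ².
True-score variance = [14.6²·0.76 + 2²·19.7²·0.91 + 3²·3.8²·0.82] + 811.286 = 1681.22 + 811.286 = 2492.5.
Reliability = 2492.5 / 2706.77 = 0.9208.

0.9208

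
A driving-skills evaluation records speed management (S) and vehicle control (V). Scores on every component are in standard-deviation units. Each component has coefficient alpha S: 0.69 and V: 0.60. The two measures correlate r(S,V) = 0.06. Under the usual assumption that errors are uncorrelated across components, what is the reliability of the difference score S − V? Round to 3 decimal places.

0.622

Var(S−V) = 1 + 1 − 2·0.06 = 2 − 0.12 = 1.88.
Because errors are independent across components, Cov(Tᵢ,Tⱼ) = Cov(Xᵢ,Xⱼ); the off-diagonal part of the true-score variance is the same as above.
True-score variance = [0.69 + 0.60] − 0.12 = 1.29 − 0.12 = 1.17.
Reliability = 1.17 / 1.88 = 0.622.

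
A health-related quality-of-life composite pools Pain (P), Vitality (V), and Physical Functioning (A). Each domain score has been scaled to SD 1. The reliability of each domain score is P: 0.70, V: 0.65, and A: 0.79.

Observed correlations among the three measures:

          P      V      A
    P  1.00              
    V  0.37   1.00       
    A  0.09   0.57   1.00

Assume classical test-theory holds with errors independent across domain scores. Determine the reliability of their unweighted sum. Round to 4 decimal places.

0.8300

Var(P+V+A) = 3 + 2·[0.37 + 0.09 + 0.57] = 3 + 2.06 = 5.06.
Because errors are independent across components, Cov(Tᵢ,Tⱼ) = Cov(Xᵢ,Xⱼ); the off-diagonal part of the true-score variance is the same as above.
True-score variance = [0.70 + 0.65 + 0.79] + 2.06 = 2.14 + 2.06 = 4.2.
Reliability = 4.2 / 5.06 = 0.8300.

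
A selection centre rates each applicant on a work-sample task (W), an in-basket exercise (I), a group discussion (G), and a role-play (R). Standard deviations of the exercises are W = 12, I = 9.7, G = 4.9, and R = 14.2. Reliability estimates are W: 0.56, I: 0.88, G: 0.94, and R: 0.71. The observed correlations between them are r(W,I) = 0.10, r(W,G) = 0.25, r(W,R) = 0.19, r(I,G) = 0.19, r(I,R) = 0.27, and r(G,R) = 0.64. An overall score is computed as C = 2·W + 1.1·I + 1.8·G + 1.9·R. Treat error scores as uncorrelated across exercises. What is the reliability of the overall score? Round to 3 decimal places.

Var(C) = 2²·12² + 1.1²·9.7² + 1.8²·4.9² + 1.9²·14.2² + 2·[2.2·12·9.7·0.10 + 3.6·12·4.9·0.25 + 3.8·12·14.2·0.19 + 1.98·9.7·4.9·0.19 + 2.09·9.7·14.2·0.27 + 3.42·4.9·14.2·0.64] = 1495.56 + 898.922 = 2394.48.
Because errors are independent across components, Cov(Tᵢ,Tⱼ) = Cov(Xᵢ,Xⱼ); the off-diagonal part of the true-score variance is the same as above.
True-score variance = [2²·12²·0.56 + 1.1²·9.7²·0.88 + 1.8²·4.9²·0.94 + 1.9²·14.2²·0.71] + 898.922 = 1012.7 + 898.922 = 1911.62.
Reliability = 1911.62 / 2394.48 = 0.798.

0.798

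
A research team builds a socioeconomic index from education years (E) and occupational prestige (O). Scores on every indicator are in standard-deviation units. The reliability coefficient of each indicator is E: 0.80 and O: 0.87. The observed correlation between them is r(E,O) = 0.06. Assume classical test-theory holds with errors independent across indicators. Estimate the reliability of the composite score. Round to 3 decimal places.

Var(E+O) = 2 + 2·[0.06] = 2 + 0.12 = 2.12.
With uncorrelated errors the cross-covariances are all true-score covariance, so they carry over unchanged; only the diagonal terms shrink to ρᵢσᵢ².
True-score variance = [0.80 + 0.87] + 0.12 = 1.67 + 0.12 = 1.79.
Reliability = 1.79 / 2.12 = 0.844.

0.844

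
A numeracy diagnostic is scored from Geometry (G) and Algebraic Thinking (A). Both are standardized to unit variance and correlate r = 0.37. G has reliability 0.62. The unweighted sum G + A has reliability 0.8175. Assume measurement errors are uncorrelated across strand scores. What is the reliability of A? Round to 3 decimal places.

Var(G+A) = 2 + 2·0.37 = 2.740.
True-score variance = ρ_G + ρ_A + 2·0.37, so 0.8175 = (0.62 + ρ_A + 0.74) / 2.740.
ρ_A = 0.8175·2.740 − 0.62 − 0.74 = 0.880.

0.880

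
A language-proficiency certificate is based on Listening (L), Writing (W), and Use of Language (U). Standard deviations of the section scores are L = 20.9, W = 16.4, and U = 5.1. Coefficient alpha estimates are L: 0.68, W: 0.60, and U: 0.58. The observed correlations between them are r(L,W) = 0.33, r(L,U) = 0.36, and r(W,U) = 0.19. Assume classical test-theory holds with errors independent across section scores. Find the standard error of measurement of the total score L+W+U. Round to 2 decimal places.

16.07

Var(total) = 731.78 + 334.75 = 1066.53.
True-score variance = 473.493 + 334.75 = 808.242, so reliability = 0.7578.
Error variance = 1066.53 − 808.242 = 258.287; SEM = √258.287 = 16.07.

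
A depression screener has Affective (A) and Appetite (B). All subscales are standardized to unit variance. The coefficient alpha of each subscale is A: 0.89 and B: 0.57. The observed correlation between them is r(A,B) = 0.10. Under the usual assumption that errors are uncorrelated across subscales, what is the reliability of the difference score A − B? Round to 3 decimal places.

Var(A−B) = 1 + 1 − 2·0.10 = 2 − 0.2 = 1.8.
With uncorrelated errors the cross-covariances are all true-score covariance, so they carry over unchanged; only the diagonal terms shrink to ρᵢσᵢ².
True-score variance = [0.89 + 0.57] − 0.2 = 1.46 − 0.2 = 1.26.
Reliability = 1.26 / 1.8 = 0.700.

0.700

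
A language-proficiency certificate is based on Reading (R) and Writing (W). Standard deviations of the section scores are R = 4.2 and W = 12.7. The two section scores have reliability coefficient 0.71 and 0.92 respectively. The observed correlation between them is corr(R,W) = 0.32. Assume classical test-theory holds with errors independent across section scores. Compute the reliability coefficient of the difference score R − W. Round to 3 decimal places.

Var(R−W) = 4.2² + 12.7² − 2·4.2·12.7·0.32 = 178.93 − 34.1376 = 144.792.
With uncorrelated errors the cross-covariances are all true-score covariance, so they carry over unchanged; only the diagonal terms shrink to ρᵢσᵢ².
True-score variance = [4.2²·0.71 + 12.7²·0.92] − 34.1376 = 160.911 − 34.1376 = 126.774.
Reliability = 126.774 / 144.792 = 0.876.

0.876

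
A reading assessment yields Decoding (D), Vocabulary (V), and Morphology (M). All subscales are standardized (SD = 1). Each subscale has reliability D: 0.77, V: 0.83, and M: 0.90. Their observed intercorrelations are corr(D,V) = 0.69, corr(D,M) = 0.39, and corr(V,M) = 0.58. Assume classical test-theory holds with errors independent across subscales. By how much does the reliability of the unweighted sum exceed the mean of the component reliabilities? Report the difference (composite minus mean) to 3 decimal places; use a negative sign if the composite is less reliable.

0.088

Var(sum) = 3 + 3.32 = 6.32; true-score variance = 2.5 + 3.32 = 5.82; composite reliability = 0.9209.
Mean component reliability = 0.8333.
Difference = 0.9209 − 0.8333 = 0.088.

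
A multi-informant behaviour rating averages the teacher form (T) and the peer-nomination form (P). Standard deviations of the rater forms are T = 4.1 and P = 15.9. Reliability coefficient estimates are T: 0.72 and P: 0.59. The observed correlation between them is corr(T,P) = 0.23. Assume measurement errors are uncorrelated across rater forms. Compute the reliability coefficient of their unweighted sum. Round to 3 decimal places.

0.638

Var(T+P) = 4.1² + 15.9² + 2·[4.1·15.9·0.23] = 269.62 + 29.9874 = 299.607.
Because errors are independent across components, Cov(Tᵢ,Tⱼ) = Cov(Xᵢ,Xⱼ); the off-diagonal part of the true-score variance is the same as above.
True-score variance = [4.1²·0.72 + 15.9²·0.59] + 29.9874 = 161.261 + 29.9874 = 191.248.
Reliability = 191.248 / 299.607 = 0.638.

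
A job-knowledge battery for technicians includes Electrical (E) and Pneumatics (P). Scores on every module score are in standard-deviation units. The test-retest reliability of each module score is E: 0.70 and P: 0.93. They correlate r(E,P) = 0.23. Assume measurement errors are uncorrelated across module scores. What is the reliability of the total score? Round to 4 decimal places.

0.8496

Var(E+P) = 2 + 2·[0.23] = 2 + 0.46 = 2.46.
Because errors are independent across components, Cov(Tᵢ,Tⱼ) = Cov(Xᵢ,Xⱼ); the off-diagonal part of the true-score variance is the same as above.
True-score variance = [0.70 + 0.93] + 0.46 = 1.63 + 0.46 = 2.09.
Reliability = 2.09 / 2.46 = 0.8496.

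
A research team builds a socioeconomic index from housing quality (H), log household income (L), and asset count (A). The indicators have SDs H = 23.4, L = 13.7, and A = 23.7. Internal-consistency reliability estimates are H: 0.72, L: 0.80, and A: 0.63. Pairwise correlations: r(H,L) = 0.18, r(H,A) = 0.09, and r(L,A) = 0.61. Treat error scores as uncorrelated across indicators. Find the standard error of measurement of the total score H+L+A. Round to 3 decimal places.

19.967

Var(total) = 1296.94 + 611.355 = 1908.29.
True-score variance = 898.26 + 611.355 = 1509.61, so reliability = 0.7911.
Error variance = 1908.29 − 1509.61 = 398.68; SEM = √398.68 = 19.967.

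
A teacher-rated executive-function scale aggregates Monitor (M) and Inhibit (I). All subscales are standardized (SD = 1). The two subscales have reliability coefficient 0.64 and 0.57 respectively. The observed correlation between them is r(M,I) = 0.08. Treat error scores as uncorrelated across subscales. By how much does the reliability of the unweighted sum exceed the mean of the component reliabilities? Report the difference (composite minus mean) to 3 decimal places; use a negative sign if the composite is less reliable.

Var(sum) = 2 + 0.16 = 2.16; true-score variance = 1.21 + 0.16 = 1.37; composite reliability = 0.6343.
Mean component reliability = 0.6050.
Difference = 0.6343 − 0.6050 = 0.029.

0.029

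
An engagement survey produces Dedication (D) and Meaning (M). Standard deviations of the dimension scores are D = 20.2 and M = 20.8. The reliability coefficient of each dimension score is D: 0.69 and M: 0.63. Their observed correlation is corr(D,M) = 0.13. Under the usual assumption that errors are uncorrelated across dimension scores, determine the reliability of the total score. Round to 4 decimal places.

Var(D+M) = 20.2² + 20.8² + 2·[20.2·20.8·0.13] = 840.68 + 109.242 = 949.922.
Under uncorrelated errors the observed covariances equal the true-score covariances, so only the own-variance terms attenuate.
True-score variance = [20.2²·0.69 + 20.8²·0.63] + 109.242 = 554.111 + 109.242 = 663.352.
Reliability = 663.352 / 949.922 = 0.6983.

0.6983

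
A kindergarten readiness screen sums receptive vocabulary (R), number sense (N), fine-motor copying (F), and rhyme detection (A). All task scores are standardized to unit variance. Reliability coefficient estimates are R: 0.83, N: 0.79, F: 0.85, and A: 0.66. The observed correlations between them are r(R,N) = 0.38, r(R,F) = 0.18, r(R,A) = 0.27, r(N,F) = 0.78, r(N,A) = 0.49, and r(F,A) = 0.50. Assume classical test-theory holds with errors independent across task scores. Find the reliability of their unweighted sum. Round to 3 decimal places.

Var(R+N+F+A) = 4 + 2·[0.38 + 0.18 + 0.27 + 0.78 + 0.49 + 0.50] = 4 + 5.2 = 9.2.
With uncorrelated errors the cross-covariances are all true-score covariance, so they carry over unchanged; only the diagonal terms shrink to ρᵢσᵢ².
True-score variance = [0.83 + 0.79 + 0.85 + 0.66] + 5.2 = 3.13 + 5.2 = 8.33.
Reliability = 8.33 / 9.2 = 0.905.

0.905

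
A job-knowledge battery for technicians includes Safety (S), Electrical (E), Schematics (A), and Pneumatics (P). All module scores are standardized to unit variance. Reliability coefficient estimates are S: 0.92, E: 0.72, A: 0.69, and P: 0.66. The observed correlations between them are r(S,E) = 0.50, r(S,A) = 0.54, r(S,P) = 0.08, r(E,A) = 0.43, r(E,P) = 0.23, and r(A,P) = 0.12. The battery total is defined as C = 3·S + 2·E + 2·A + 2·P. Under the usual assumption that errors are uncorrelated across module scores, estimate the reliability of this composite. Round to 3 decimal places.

0.891

Var(C) = 3² + 2² + 2² + 2² + 2·[6·0.50 + 6·0.54 + 6·0.08 + 4·0.43 + 4·0.23 + 4·0.12] = 21 + 19.68 = 40.68.
With uncorrelated errors the cross-covariances are all true-score covariance, so they carry over unchanged; only the diagonal terms shrink to ρᵢσᵢ².
True-score variance = [3²·0.92 + 2²·0.72 + 2²·0.69 + 2²·0.66] + 19.68 = 16.56 + 19.68 = 36.24.
Reliability = 36.24 / 40.68 = 0.891.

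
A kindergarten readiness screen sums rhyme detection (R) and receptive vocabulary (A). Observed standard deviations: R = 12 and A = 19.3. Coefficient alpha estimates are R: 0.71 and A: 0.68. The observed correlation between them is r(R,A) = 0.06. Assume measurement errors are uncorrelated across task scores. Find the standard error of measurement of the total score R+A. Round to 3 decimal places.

Var(total) = 516.49 + 27.792 = 544.282.
True-score variance = 355.533 + 27.792 = 383.325, so reliability = 0.7043.
Error variance = 544.282 − 383.325 = 160.957; SEM = √160.957 = 12.687.

12.687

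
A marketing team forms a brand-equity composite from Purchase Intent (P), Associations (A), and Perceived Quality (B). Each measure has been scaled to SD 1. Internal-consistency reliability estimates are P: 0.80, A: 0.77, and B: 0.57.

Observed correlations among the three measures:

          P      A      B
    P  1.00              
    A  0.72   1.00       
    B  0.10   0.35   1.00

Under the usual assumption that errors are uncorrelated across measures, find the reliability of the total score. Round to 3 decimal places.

0.839

Var(P+A+B) = 3 + 2·[0.72 + 0.10 + 0.35] = 3 + 2.34 = 5.34.
Because errors are independent across components, Cov(Tᵢ,Tⱼ) = Cov(Xᵢ,Xⱼ); the off-diagonal part of the true-score variance is the same as above.
True-score variance = [0.80 + 0.77 + 0.57] + 2.34 = 2.14 + 2.34 = 4.48.
Reliability = 4.48 / 5.34 = 0.839.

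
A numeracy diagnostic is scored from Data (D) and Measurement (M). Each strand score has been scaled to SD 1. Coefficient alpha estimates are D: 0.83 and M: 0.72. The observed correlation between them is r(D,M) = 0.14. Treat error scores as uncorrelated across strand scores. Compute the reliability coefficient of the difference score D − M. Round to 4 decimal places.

Var(D−M) = 1 + 1 − 2·0.14 = 2 − 0.28 = 1.72.
Because errors are independent across components, Cov(Tᵢ,Tⱼ) = Cov(Xᵢ,Xⱼ); the off-diagonal part of the true-score variance is the same as above.
True-score variance = [0.83 + 0.72] − 0.28 = 1.55 − 0.28 = 1.27.
Reliability = 1.27 / 1.72 = 0.7384.

0.7384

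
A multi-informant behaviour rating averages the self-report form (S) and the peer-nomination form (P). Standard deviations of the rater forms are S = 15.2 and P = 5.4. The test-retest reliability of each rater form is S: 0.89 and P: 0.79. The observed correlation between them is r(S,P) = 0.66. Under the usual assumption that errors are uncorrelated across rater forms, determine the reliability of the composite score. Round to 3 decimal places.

0.914

Var(S+P) = 15.2² + 5.4² + 2·[15.2·5.4·0.66] = 260.2 + 108.346 = 368.546.
Under uncorrelated errors the observed covariances equal the true-score covariances, so only the own-variance terms attenuate.
True-score variance = [15.2²·0.89 + 5.4²·0.79] + 108.346 = 228.662 + 108.346 = 337.008.
Reliability = 337.008 / 368.546 = 0.914.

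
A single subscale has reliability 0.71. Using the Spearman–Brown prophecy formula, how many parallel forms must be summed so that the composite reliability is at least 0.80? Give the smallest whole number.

k ≥ ρ*(1−ρ₁)/(ρ₁(1−ρ*)) = 0.80·0.29 / (0.71·0.20) = 1.634.
Smallest integer k = 2.

2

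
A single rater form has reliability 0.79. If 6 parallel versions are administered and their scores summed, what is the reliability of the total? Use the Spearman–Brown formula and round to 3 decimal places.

ρ_k = kρ / (1 + (k−1)ρ) = 6·0.79 / (1 + 5·0.79) = 4.740 / 4.950 = 0.958.

0.958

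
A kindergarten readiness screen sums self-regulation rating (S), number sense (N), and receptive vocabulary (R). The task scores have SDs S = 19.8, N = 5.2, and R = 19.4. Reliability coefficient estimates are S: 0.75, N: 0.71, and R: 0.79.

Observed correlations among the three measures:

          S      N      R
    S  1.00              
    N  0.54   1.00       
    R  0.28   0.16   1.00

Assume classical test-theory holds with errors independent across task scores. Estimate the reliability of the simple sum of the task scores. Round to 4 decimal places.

0.8398

Var(S+N+R) = 19.8² + 5.2² + 19.4² + 2·[19.8·5.2·0.54 + 19.8·19.4·0.28 + 5.2·19.4·0.16] = 795.44 + 358.586 = 1154.03.
Under uncorrelated errors the observed covariances equal the true-score covariances, so only the own-variance terms attenuate.
True-score variance = [19.8²·0.75 + 5.2²·0.71 + 19.4²·0.79] + 358.586 = 610.553 + 358.586 = 969.138.
Reliability = 969.138 / 1154.03 = 0.8398.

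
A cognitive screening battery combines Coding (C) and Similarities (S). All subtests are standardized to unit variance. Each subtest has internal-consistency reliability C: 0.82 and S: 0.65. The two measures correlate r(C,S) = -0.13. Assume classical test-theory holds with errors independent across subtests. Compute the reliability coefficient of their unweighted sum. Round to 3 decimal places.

0.695

Var(C+S) = 2 + 2·[(-0.13)] = 2 − 0.26 = 1.74.
Under uncorrelated errors the observed covariances equal the true-score covariances, so only the own-variance terms attenuate.
True-score variance = [0.82 + 0.65] − 0.26 = 1.47 − 0.26 = 1.21.
Reliability = 1.21 / 1.74 = 0.695.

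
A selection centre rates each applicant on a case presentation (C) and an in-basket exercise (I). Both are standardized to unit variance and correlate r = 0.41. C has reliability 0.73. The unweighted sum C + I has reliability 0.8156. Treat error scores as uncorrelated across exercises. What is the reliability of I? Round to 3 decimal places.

Var(C+I) = 2 + 2·0.41 = 2.820.
True-score variance = ρ_C + ρ_I + 2·0.41, so 0.8156 = (0.73 + ρ_I + 0.82) / 2.820.
ρ_I = 0.8156·2.820 − 0.73 − 0.82 = 0.750.

0.750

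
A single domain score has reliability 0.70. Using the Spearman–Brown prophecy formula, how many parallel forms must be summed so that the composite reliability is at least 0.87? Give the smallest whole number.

3

k ≥ ρ*(1−ρ₁)/(ρ₁(1−ρ*)) = 0.87·0.30 / (0.70·0.13) = 2.868.
Smallest integer k = 3.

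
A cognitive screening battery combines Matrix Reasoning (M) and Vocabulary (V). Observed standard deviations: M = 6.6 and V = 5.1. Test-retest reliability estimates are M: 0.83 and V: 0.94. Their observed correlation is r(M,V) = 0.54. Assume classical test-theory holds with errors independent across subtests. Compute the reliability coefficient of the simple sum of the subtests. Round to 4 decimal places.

0.9154

Var(M+V) = 6.6² + 5.1² + 2·[6.6·5.1·0.54] = 69.57 + 36.3528 = 105.923.
With uncorrelated errors the cross-covariances are all true-score covariance, so they carry over unchanged; only the diagonal terms shrink to ρᵢσᵢ².
True-score variance = [6.6²·0.83 + 5.1²·0.94] + 36.3528 = 60.6042 + 36.3528 = 96.957.
Reliability = 96.957 / 105.923 = 0.9154.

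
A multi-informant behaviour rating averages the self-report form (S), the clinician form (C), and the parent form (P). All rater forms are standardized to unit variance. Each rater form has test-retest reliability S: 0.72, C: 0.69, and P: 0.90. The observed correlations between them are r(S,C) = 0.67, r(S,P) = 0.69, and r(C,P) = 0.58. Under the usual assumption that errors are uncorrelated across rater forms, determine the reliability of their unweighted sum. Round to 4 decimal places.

0.8997

Var(S+C+P) = 3 + 2·[0.67 + 0.69 + 0.58] = 3 + 3.88 = 6.88.
Under uncorrelated errors the observed covariances equal the true-score covariances, so only the own-variance terms attenuate.
True-score variance = [0.72 + 0.69 + 0.90] + 3.88 = 2.31 + 3.88 = 6.19.
Reliability = 6.19 / 6.88 = 0.8997.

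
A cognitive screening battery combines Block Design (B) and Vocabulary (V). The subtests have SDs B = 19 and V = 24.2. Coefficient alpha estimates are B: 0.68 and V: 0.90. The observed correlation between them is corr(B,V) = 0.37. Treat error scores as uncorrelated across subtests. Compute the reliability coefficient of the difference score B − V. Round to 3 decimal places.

0.713

Var(B−V) = 19² + 24.2² − 2·19·24.2·0.37 = 946.64 − 340.252 = 606.388.
With uncorrelated errors the cross-covariances are all true-score covariance, so they carry over unchanged; only the diagonal terms shrink to ρᵢσᵢ².
True-score variance = [19²·0.68 + 24.2²·0.90] − 340.252 = 772.556 − 340.252 = 432.304.
Reliability = 432.304 / 606.388 = 0.713.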